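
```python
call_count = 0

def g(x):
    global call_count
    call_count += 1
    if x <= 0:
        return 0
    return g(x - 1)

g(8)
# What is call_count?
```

Linear recursion stepping by 1: 9 calls from x=8 down to ≤0.

Answer: 9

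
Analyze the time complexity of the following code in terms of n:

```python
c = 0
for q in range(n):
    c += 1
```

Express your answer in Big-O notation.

Each loop level contributes: n. Multiplying the contributions gives O(n).

Answer: O(n)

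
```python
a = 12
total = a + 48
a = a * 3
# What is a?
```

Trace:
`a = 12` → a = 12
`total = a + 48` → total = 60
`a = a * 3` → a = 36
So a = 36

Answer: 36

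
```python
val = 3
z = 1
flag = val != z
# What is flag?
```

Trace:
`val = 3` → val = 3
`z = 1` → z = 1
`flag = val != z` → flag = True
So flag = True

Answer: True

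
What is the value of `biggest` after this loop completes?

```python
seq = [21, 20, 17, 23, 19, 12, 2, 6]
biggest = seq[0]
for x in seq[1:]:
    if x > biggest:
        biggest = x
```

Maximum of [21, 20, 17, 23, 19, 12, 2, 6]
`biggest` takes the values: 21 → 23

Answer: 23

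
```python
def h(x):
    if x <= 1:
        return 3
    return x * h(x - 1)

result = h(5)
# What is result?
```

h(5) = 5 * 4 * 3 * 2 * 3 = 360

Answer: 360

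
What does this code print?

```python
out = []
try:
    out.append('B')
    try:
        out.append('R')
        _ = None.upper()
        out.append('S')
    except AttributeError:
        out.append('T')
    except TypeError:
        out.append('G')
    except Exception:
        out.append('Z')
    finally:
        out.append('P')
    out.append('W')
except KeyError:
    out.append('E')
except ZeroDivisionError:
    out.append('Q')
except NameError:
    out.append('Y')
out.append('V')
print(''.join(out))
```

Execution trace: 'B' (try body) → 'R' (inner try body) → 'T' (inner except AttributeError) → 'P' (inner finally) → 'W' (try body, no exception) → 'V' (after the try/except). Output: BRTPWV

Answer: BRTPWV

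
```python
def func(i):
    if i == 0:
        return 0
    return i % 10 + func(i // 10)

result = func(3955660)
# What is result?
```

Sum of digits of 3955660: 0 + 6 + 6 + 5 + 5 + 9 + 3 = 34

Answer: 34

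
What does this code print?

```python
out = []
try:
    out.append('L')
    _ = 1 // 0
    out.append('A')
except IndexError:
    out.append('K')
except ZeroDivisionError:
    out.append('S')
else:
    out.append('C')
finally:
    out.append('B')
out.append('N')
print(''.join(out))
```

Execution trace: 'L' (try body) → 'S' (except ZeroDivisionError) → 'B' (finally) → 'N' (after the try/except). Output: LSBN

Answer: LSBN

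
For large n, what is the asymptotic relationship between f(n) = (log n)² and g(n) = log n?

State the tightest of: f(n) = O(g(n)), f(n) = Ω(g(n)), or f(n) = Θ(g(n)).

(log n)² vs log n: f(n) = Ω(g(n)) but not O(g(n)) — (log n)² grows strictly faster than log n.

Answer: f(n) = Ω(g(n)) but not O(g(n)) — (log n)² grows strictly faster than log n.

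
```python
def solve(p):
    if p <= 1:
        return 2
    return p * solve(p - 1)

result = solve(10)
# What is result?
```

solve(10) = 10 * 9 * 8 * 7 * 6 * 5 * 4 * 3 * 2 * 2 = 7257600

Answer: 7257600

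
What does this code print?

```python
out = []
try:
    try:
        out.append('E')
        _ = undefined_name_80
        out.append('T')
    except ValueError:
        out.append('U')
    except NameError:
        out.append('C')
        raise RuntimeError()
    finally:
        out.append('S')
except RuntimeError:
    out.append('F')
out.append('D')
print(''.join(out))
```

Execution trace: 'E' (inner try body) → 'C' (inner except NameError) → 'S' (inner finally) → 'F' (outer except RuntimeError) → 'D' (after the try/except). Output: ECSFD

Answer: ECSFD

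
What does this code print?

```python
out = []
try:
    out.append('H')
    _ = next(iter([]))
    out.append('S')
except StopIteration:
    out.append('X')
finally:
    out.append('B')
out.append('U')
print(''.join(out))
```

Execution trace: 'H' (try body) → 'X' (except StopIteration) → 'B' (finally) → 'U' (after the try/except). Output: HXBU

Answer: HXBU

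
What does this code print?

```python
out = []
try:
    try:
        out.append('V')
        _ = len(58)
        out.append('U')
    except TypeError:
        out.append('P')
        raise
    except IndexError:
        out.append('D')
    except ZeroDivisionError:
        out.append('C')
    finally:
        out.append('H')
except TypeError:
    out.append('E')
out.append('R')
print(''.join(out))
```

Execution trace: 'V' (try body) → 'P' (except TypeError) → 'H' (finally) → 'E' (outer except TypeError) → 'R' (after the try/except). Output: VPHER

Answer: VPHER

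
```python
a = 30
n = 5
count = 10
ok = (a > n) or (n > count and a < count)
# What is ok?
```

Trace:
`a = 30` → a = 30
`n = 5` → n = 5
`count = 10` → count = 10
`ok = (a > n) or (n > count and a < count)` → ok = True
So ok = True

Answer: True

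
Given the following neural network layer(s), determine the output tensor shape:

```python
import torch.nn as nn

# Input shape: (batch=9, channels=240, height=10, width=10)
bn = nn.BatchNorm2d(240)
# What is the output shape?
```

Input: (9, 240, 10, 10) -> Output: (9, 240, 10, 10)

Answer: (9, 240, 10, 10)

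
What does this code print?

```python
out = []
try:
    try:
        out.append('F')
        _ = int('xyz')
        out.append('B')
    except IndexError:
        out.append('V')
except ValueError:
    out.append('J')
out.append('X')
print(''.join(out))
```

Execution trace: 'F' (inner try body) → 'J' (outer except ValueError) → 'X' (after the try/except). Output: FJX

Answer: FJX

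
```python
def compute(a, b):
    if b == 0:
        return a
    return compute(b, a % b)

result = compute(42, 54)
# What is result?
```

compute(42, 54) -> compute(54, 42) -> compute(42, 12) -> compute(12, 6) -> compute(6, 0) -> 6

Answer: 6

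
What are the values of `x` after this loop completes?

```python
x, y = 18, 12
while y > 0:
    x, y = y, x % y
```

GCD of 18 and 12
`x` takes the values: 18 → 12 → 6

Answer: 6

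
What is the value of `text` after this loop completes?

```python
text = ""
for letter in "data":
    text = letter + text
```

Reverse 'data'
`text` takes the values: "" → "d" → "ad" → "tad" → "atad"

Answer: "atad"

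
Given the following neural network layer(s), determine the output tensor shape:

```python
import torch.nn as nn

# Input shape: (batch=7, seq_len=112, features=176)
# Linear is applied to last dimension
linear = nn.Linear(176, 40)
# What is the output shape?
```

Input: (7, 112, 176) -> Output: (7, 112, 40)

Answer: (7, 112, 40)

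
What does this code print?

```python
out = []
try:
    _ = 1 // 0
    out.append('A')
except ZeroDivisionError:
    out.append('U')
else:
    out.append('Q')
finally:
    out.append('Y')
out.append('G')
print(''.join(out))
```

Execution trace: 'U' (except ZeroDivisionError) → 'Y' (finally) → 'G' (after the try/except). Output: UYG

Answer: UYG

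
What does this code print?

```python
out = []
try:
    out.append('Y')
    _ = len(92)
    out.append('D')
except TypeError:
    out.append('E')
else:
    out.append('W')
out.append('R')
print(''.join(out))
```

Execution trace: 'Y' (try body) → 'E' (except TypeError) → 'R' (after the try/except). Output: YER

Answer: YER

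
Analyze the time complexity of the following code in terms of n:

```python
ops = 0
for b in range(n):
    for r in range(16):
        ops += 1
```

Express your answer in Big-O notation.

Each loop level contributes: n × 1. Multiplying the contributions gives O(n).

Answer: O(n)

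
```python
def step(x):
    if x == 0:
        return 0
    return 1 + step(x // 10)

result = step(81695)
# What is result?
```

Count of digits of 81695: 5

Answer: 5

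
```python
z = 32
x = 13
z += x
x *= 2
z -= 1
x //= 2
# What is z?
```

Trace:
`z = 32` → z = 32
`x = 13` → x = 13
`z += x` → z = 45
`x *= 2` → x = 26
`z -= 1` → z = 44
`x //= 2` → x = 13
So z = 44

Answer: 44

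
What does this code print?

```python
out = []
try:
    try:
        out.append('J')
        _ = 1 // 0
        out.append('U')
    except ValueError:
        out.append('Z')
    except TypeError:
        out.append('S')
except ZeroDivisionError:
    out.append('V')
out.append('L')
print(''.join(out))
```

Execution trace: 'J' (try body) → 'V' (outer except ZeroDivisionError) → 'L' (after the try/except). Output: JVL

Answer: JVL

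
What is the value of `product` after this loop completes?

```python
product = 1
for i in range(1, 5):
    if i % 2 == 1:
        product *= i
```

Product of odd numbers 1 to 4
`product` takes the values: 1 → 3

Answer: 3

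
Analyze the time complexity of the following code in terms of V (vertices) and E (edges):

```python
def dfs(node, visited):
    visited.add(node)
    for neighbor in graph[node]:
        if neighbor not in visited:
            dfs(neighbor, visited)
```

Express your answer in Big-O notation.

This is Depth-first search (recursive). Time complexity: O(V + E).

Answer: O(V + E)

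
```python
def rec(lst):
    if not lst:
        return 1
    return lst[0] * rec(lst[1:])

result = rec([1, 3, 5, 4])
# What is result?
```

Product over [1, 3, 5, 4] = 1 * 3 * 5 * 4 = 60

Answer: 60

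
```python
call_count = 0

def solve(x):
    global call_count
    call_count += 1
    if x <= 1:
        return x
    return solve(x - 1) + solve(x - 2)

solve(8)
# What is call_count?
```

Calls(x) = 1 + Calls(x-1) + Calls(x-2); Calls(0)=Calls(1)=1. For x=8 this gives 67.

Answer: 67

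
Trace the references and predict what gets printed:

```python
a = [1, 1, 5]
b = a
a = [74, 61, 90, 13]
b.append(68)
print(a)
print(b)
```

Key concept: rebinding vs mutation: a is rebound to a new list, b still points at the original.
Step by step:
`a = [1, 1, 5]` → a = [1, 1, 5]
`b = a` → b = [1, 1, 5] (same object as a)
`a = [74, 61, 90, 13]` → a = [74, 61, 90, 13]
`b.append(68)` → b = [1, 1, 5, 68]
`print(a)` → prints [74, 61, 90, 13]
`print(b)` → prints [1, 1, 5, 68]

Answer:
[74, 61, 90, 13]
[1, 1, 5, 68]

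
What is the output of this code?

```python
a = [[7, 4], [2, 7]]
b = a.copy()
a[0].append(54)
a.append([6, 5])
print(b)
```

Key concept: shallow copy with nested lists.
Step by step:
`a = [[7, 4], [2, 7]]` → a = [[7, 4], [2, 7]]
`b = a.copy()` → b = [[7, 4], [2, 7]]
`a[0].append(54)` → a = [[7, 4, 54], [2, 7]]; b = [[7, 4, 54], [2, 7]]
`a.append([6, 5])` → a = [[7, 4, 54], [2, 7], [6, 5]]
`print(b)` → prints [[7, 4, 54], [2, 7]]

Answer: [[7, 4, 54], [2, 7]]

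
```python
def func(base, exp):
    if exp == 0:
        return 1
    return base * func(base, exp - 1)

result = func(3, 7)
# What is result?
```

func(3, 7) = 3 * 3 * 3 * 3 * 3 * 3 * 3 = 2187

Answer: 2187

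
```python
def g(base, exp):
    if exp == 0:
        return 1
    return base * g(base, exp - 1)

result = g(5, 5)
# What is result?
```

g(5, 5) = 5 * 5 * 5 * 5 * 5 = 3125

Answer: 3125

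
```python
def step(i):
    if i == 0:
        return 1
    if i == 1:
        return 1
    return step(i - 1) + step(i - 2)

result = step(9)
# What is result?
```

Build up from base cases: step(0)=1, step(1)=1, step(2)=2, step(3)=3, step(4)=5, step(5)=8, step(6)=13, ..., step(9)=55

Answer: 55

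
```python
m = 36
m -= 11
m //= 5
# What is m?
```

Trace:
`m = 36` → m = 36
`m -= 11` → m = 25
`m //= 5` → m = 5
So m = 5

Answer: 5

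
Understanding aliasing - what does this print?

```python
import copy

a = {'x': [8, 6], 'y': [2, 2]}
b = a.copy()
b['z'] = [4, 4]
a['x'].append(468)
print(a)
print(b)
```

Key concept: shallow copy of dict with mutable values.
Step by step:
`a = {'x': [8, 6], 'y': [2, 2]}` → a = {'x': [8, 6], 'y': [2, 2]}
`b = a.copy()` → b = {'x': [8, 6], 'y': [2, 2]}
`b['z'] = [4, 4]` → b = {'x': [8, 6], 'y': [2, 2], 'z': [4, 4]}
`a['x'].append(468)` → a = {'x': [8, 6, 468], 'y': [2, 2]}; b = {'x': [8, 6, 468], 'y': [2, 2], 'z': [4, 4]}
`print(a)` → prints {'x': [8, 6, 468], 'y': [2, 2]}
`print(b)` → prints {'x': [8, 6, 468], 'y': [2, 2], 'z': [4, 4]}

Answer:
{'x': [8, 6, 468], 'y': [2, 2]}
{'x': [8, 6, 468], 'y': [2, 2], 'z': [4, 4]}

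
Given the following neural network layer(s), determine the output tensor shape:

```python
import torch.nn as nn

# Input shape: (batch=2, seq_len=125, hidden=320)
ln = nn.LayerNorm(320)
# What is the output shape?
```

Input: (2, 125, 320) -> Output: (2, 125, 320)

Answer: (2, 125, 320)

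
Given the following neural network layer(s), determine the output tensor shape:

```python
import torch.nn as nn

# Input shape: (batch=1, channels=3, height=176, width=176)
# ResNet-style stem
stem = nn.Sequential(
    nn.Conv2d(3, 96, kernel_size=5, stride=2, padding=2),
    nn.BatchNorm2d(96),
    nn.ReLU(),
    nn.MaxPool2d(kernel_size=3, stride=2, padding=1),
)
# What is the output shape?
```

Input: (1, 3, 176, 176) -> after Conv2d 5x5 stride=2: (1, 96, 88, 88) -> Output: (1, 96, 44, 44)

Answer: (1, 96, 44, 44)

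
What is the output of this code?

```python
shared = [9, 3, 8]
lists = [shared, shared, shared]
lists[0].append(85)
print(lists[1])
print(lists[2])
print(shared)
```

Key concept: list of same reference.
Step by step:
`shared = [9, 3, 8]` → shared = [9, 3, 8]
`lists = [shared, shared, shared]` → lists = [[9, 3, 8], [9, 3, 8], [9, 3, 8]]
`lists[0].append(85)` → shared = [9, 3, 8, 85]; lists = [[9, 3, 8, 85], [9, 3, 8, 85], [9, 3, 8, 85]]
`print(lists[1])` → prints [9, 3, 8, 85]
`print(lists[2])` → prints [9, 3, 8, 85]
`print(shared)` → prints [9, 3, 8, 85]

Answer:
[9, 3, 8, 85]
[9, 3, 8, 85]
[9, 3, 8, 85]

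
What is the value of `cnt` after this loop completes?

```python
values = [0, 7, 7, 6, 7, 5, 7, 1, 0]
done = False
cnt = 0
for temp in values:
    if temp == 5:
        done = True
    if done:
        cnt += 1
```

Count elements after first 5 in [0, 7, 7, 6, 7, 5, 7, 1, 0]
`cnt` takes the values: 0 → 1 → 2 → 3 → 4

Answer: 4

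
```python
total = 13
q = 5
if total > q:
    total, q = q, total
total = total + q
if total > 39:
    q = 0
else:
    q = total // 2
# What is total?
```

Trace:
`total = 13` → total = 13
`q = 5` → q = 5
`if total > q: ...` → total > q is True → total = 5; q = 13
`total = total + q` → total = 18
`if total > 39: ...` → total > 39 is False, take else branch → q = 9
So total = 18

Answer: 18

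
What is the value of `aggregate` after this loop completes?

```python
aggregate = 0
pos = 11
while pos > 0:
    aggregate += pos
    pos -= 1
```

Sum 11 down to 1
`aggregate` takes the values: 0 → 11 → 21 → 30 → 38 → 45 → 51 → 56 → 60 → 63 → 65 → 66

Answer: 66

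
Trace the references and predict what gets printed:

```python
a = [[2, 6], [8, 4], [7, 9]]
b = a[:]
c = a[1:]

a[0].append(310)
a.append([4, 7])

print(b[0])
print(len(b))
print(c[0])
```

Key concept: slice with nested mutation.
Step by step:
`a = [[2, 6], [8, 4], [7, 9]]` → a = [[2, 6], [8, 4], [7, 9]]
`b = a[:]` → b = [[2, 6], [8, 4], [7, 9]]
`c = a[1:]` → c = [[8, 4], [7, 9]]
`a[0].append(310)` → a = [[2, 6, 310], [8, 4], [7, 9]]; b = [[2, 6, 310], [8, 4], [7, 9]]
`a.append([4, 7])` → a = [[2, 6, 310], [8, 4], [7, 9], [4, 7]]
`print(b[0])` → prints [2, 6, 310]
`print(len(b))` → prints 3
`print(c[0])` → prints [8, 4]

Answer:
[2, 6, 310]
3
[8, 4]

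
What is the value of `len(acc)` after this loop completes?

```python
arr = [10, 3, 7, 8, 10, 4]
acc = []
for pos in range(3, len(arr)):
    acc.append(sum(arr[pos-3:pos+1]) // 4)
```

Number of 4-element averages
`acc` takes the values: [] → [7] → [7, 7] → [7, 7, 7]
So `len(acc)` = 3

Answer: 3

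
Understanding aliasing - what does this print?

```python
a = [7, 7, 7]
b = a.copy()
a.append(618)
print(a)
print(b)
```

Key concept: list.copy() creates independent copy.
Step by step:
`a = [7, 7, 7]` → a = [7, 7, 7]
`b = a.copy()` → b = [7, 7, 7]
`a.append(618)` → a = [7, 7, 7, 618]
`print(a)` → prints [7, 7, 7, 618]
`print(b)` → prints [7, 7, 7]

Answer:
[7, 7, 7, 618]
[7, 7, 7]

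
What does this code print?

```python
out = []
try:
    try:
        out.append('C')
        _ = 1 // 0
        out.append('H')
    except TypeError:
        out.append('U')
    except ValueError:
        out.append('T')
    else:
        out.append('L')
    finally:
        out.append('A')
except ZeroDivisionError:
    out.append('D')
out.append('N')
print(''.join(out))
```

Execution trace: 'C' (try body) → 'A' (finally) → 'D' (outer except ZeroDivisionError) → 'N' (after the try/except). Output: CADN

Answer: CADN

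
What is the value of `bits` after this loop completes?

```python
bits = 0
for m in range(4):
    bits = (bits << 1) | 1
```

Build 4 consecutive 1-bits: 0b1111
`bits` takes the values: 0 → 1 → 3 → 7 → 15

Answer: 15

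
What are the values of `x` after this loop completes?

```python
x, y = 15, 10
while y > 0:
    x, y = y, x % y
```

GCD of 15 and 10
`x` takes the values: 15 → 10 → 5

Answer: 5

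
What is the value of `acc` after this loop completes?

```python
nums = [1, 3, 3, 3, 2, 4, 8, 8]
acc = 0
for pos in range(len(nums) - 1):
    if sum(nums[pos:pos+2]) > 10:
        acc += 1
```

Count windows with sum > 10
`acc` takes the values: 0 → 1 → 2

Answer: 2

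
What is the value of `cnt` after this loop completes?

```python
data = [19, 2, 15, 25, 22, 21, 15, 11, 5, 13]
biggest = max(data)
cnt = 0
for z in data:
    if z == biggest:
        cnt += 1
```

Count of max value 25 in [19, 2, 15, 25, 22, 21, 15, 11, 5, 13]
`cnt` takes the values: 0 → 1

Answer: 1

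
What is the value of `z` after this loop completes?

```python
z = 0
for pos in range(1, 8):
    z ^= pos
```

XOR of 1 to 7
`z` takes the values: 0 → 1 → 3 → 0 → 4 → 1 → 7 → 0

Answer: 0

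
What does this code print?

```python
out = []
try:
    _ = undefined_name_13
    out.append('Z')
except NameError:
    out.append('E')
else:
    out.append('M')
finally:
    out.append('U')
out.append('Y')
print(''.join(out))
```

Execution trace: 'E' (except NameError) → 'U' (finally) → 'Y' (after the try/except). Output: EUY

Answer: EUY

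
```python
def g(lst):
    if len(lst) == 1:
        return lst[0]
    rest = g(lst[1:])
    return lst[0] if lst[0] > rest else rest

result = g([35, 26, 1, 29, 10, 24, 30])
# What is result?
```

Recursive max over [35, 26, 1, 29, 10, 24, 30] = 35

Answer: 35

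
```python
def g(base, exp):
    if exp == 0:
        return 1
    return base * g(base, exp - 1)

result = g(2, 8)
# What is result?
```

g(2, 8) = 2 * 2 * 2 * 2 * 2 * 2 * 2 * 2 = 256

Answer: 256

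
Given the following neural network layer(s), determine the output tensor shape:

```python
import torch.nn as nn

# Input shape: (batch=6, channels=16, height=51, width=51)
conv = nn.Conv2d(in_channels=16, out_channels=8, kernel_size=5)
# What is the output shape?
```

Input: (6, 16, 51, 51) -> Output: (6, 8, 47, 47)

Answer: (6, 8, 47, 47)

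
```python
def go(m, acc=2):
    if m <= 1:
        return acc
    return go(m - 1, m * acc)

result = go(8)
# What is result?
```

Accumulator trace (n, acc): (8, 2) -> (7, 16) -> (6, 112) -> (5, 672) -> (4, 3360) -> (3, 13440) -> (2, 40320) -> (1, 80640) -> return 80640

Answer: 80640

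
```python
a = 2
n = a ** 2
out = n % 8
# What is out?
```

Trace:
`a = 2` → a = 2
`n = a ** 2` → n = 4
`out = n % 8` → out = 4
So out = 4

Answer: 4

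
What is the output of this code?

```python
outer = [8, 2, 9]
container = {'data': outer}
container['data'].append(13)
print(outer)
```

Key concept: dict holds reference to list.
Step by step:
`outer = [8, 2, 9]` → outer = [8, 2, 9]
`container = {'data': outer}` → container = {'data': [8, 2, 9]}
`container['data'].append(13)` → outer = [8, 2, 9, 13]; container = {'data': [8, 2, 9, 13]}
`print(outer)` → prints [8, 2, 9, 13]

Answer: [8, 2, 9, 13]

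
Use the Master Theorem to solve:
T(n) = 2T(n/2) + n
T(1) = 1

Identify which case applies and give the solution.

a=2, b=2, f(n)=n. log_2(2) = 1. Since c=1 = 1, Case 2 applies: T(n) = Θ(n^log_b(a) · log n) = O(n log n).

Answer: O(n log n) - Case 2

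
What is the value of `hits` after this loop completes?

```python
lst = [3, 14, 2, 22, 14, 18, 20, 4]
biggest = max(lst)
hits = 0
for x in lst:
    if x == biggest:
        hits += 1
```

Count of max value 22 in [3, 14, 2, 22, 14, 18, 20, 4]
`hits` takes the values: 0 → 1

Answer: 1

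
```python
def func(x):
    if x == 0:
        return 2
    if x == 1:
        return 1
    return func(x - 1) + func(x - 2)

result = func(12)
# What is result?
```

Build up from base cases: func(0)=2, func(1)=1, func(2)=3, func(3)=4, func(4)=7, func(5)=11, func(6)=18, ..., func(12)=322

Answer: 322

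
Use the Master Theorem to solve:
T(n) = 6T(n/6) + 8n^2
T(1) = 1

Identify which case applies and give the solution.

a=6, b=6, f(n)=8n^2. log_6(6) = 1. Since c=2 > 1 and the regularity condition holds (6(n/6)^2 = (6/6^2)n^2 with 6/6^2 < 1), Case 3 applies: T(n) = Θ(f(n)) = O(n^2).

Answer: O(n^2) - Case 3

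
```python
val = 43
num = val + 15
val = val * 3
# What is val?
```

Trace:
`val = 43` → val = 43
`num = val + 15` → num = 58
`val = val * 3` → val = 129
So val = 129

Answer: 129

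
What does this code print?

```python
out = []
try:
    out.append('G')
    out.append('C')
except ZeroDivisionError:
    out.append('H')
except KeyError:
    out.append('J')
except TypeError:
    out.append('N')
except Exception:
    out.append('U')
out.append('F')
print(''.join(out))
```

Execution trace: 'G' (try body) → 'C' (try body, no exception) → 'F' (after the try/except). Output: GCF

Answer: GCF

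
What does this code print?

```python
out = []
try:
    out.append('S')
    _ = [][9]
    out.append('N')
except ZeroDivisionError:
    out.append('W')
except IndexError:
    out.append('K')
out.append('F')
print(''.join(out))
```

Execution trace: 'S' (try body) → 'K' (except IndexError) → 'F' (after the try/except). Output: SKF

Answer: SKF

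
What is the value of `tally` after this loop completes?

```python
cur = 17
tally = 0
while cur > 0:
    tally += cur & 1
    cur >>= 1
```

Count set bits in 17 (binary: 0b10001)
`tally` takes the values: 0 → 1 → 2

Answer: 2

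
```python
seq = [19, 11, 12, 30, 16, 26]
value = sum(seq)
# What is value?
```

Trace:
`seq = [19, 11, 12, 30, 16, 26]` → seq = [19, 11, 12, 30, 16, 26]
`value = sum(seq)` → value = 114
So value = 114

Answer: 114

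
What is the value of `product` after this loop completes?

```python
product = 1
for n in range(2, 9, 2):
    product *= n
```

Product of even numbers 2 to 8
`product` takes the values: 1 → 2 → 8 → 48 → 384

Answer: 384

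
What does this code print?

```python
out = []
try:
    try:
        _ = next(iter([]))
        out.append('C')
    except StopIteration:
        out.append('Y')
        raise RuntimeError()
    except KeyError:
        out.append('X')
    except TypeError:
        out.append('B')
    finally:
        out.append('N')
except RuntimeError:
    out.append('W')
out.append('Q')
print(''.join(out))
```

Execution trace: 'Y' (inner except StopIteration) → 'N' (inner finally) → 'W' (outer except RuntimeError) → 'Q' (after the try/except). Output: YNWQ

Answer: YNWQ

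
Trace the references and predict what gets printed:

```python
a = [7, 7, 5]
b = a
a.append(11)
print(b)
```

Key concept: basic list aliasing.
Step by step:
`a = [7, 7, 5]` → a = [7, 7, 5]
`b = a` → b = [7, 7, 5] (same object as a)
`a.append(11)` → a = [7, 7, 5, 11] (same object as b); b = [7, 7, 5, 11] (same object as a)
`print(b)` → prints [7, 7, 5, 11]

Answer: [7, 7, 5, 11]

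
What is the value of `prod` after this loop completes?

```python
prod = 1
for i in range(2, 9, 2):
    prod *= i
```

Product of even numbers 2 to 8
`prod` takes the values: 1 → 2 → 8 → 48 → 384

Answer: 384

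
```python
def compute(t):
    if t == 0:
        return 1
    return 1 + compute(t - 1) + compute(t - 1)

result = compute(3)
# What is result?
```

compute(t) = 1 + 2·compute(t-1), compute(0)=1. Closed form: (1+1)·2^3 - 1 = 15.

Answer: 15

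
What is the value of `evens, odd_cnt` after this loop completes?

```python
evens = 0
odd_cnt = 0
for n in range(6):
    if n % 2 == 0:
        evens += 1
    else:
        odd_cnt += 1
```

Count evens and odds in range(6)
`evens, odd_cnt` takes the values: (0, 0) → (1, 0) → (1, 1) → (2, 1) → (2, 2) → (3, 2) → (3, 3)

Answer: 3, 3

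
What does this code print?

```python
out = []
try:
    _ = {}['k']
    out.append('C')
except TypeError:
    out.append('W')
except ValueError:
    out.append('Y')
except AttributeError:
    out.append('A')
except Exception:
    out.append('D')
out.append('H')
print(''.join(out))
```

Execution trace: 'D' (except Exception) → 'H' (after the try/except). Output: DH

Answer: DH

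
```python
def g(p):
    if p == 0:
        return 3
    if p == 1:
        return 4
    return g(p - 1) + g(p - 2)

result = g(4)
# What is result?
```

Build up from base cases: g(0)=3, g(1)=4, g(2)=7, g(3)=11, g(4)=18

Answer: 18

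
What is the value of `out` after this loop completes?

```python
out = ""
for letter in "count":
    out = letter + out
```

Reverse 'count'
`out` takes the values: "" → "c" → "oc" → "uoc" → "nuoc" → "tnuoc"

Answer: "tnuoc"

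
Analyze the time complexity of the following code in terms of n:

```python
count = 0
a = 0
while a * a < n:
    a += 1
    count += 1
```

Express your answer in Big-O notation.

Each loop level contributes: √n. Multiplying the contributions gives O(√n).

Answer: O(√n)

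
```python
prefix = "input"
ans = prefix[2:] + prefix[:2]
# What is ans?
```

Trace:
`prefix = "input"` → prefix = 'input'
`ans = prefix[2:] + prefix[:2]` → ans = 'putin'
So ans = 'putin'

Answer: 'putin'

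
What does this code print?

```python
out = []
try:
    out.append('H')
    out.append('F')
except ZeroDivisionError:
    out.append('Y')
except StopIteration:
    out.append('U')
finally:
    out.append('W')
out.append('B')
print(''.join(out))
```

Execution trace: 'H' (try body) → 'F' (try body, no exception) → 'W' (finally) → 'B' (after the try/except). Output: HFWB

Answer: HFWB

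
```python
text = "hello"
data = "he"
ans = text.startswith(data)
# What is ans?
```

Trace:
`text = "hello"` → text = 'hello'
`data = "he"` → data = 'he'
`ans = text.startswith(data)` → ans = True
So ans = True

Answer: True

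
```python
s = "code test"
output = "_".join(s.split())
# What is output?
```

Trace:
`s = "code test"` → s = 'code test'
`output = "_".join(s.split())` → output = 'code_test'
So output = 'code_test'

Answer: 'code_test'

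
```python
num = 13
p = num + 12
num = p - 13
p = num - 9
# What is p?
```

Trace:
`num = 13` → num = 13
`p = num + 12` → p = 25
`num = p - 13` → num = 12
`p = num - 9` → p = 3
So p = 3

Answer: 3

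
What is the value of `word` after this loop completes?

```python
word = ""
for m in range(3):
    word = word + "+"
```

Repeat '+' 3 times
`word` takes the values: "" → "+" → "++" → "+++"

Answer: "+++"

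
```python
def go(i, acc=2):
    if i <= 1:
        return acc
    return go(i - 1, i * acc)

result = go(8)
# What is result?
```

Accumulator trace (n, acc): (8, 2) -> (7, 16) -> (6, 112) -> (5, 672) -> (4, 3360) -> (3, 13440) -> (2, 40320) -> (1, 80640) -> return 80640

Answer: 80640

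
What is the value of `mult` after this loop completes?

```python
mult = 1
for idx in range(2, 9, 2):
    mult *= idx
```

Product of even numbers 2 to 8
`mult` takes the values: 1 → 2 → 8 → 48 → 384

Answer: 384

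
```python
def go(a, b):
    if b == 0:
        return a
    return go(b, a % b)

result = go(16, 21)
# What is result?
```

go(16, 21) -> go(21, 16) -> go(16, 5) -> go(5, 1) -> go(1, 0) -> 1

Answer: 1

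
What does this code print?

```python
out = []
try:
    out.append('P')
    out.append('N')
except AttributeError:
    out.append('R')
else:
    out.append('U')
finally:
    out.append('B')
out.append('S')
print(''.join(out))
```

Execution trace: 'P' (try body) → 'N' (try body, no exception) → 'U' (else) → 'B' (finally) → 'S' (after the try/except). Output: PNUBS

Answer: PNUBS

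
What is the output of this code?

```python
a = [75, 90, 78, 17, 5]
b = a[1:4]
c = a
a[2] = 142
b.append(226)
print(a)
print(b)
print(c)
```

Key concept: slice vs alias.
Step by step:
`a = [75, 90, 78, 17, 5]` → a = [75, 90, 78, 17, 5]
`b = a[1:4]` → b = [90, 78, 17]
`c = a` → c = [75, 90, 78, 17, 5] (same object as a)
`a[2] = 142` → a = [75, 90, 142, 17, 5] (same object as c); c = [75, 90, 142, 17, 5] (same object as a)
`b.append(226)` → b = [90, 78, 17, 226]
`print(a)` → prints [75, 90, 142, 17, 5]
`print(b)` → prints [90, 78, 17, 226]
`print(c)` → prints [75, 90, 142, 17, 5]

Answer:
[75, 90, 142, 17, 5]
[90, 78, 17, 226]
[75, 90, 142, 17, 5]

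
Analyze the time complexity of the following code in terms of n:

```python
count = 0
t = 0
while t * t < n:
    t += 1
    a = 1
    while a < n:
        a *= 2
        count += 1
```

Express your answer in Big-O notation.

Each loop level contributes: √n × log n. Multiplying the contributions gives O(√n log n).

Answer: O(√n log n)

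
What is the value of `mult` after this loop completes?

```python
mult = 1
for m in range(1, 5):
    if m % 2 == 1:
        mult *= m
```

Product of odd numbers 1 to 4
`mult` takes the values: 1 → 3

Answer: 3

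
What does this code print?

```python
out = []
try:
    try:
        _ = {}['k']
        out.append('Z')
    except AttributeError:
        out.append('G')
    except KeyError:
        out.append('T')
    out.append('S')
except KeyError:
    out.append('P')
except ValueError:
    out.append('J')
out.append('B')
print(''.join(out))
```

Execution trace: 'T' (inner except KeyError) → 'S' (try body, no exception) → 'B' (after the try/except). Output: TSB

Answer: TSB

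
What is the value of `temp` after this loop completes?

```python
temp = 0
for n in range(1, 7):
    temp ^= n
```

XOR of 1 to 6
`temp` takes the values: 0 → 1 → 3 → 0 → 4 → 1 → 7

Answer: 7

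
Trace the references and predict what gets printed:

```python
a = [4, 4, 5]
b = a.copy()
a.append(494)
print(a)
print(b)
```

Key concept: list.copy() creates independent copy.
Step by step:
`a = [4, 4, 5]` → a = [4, 4, 5]
`b = a.copy()` → b = [4, 4, 5]
`a.append(494)` → a = [4, 4, 5, 494]
`print(a)` → prints [4, 4, 5, 494]
`print(b)` → prints [4, 4, 5]

Answer:
[4, 4, 5, 494]
[4, 4, 5]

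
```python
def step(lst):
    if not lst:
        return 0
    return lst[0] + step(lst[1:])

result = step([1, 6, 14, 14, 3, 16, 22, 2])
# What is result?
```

1 + 6 + 14 + 14 + 3 + 16 + 22 + 2 + 0 = 78

Answer: 78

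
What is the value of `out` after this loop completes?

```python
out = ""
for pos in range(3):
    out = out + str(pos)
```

Concatenate digits 0 to 2
`out` takes the values: "" → "0" → "01" → "012"

Answer: "012"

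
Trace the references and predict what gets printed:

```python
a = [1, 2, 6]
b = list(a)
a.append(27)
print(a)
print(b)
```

Key concept: list() constructor creates copy.
Step by step:
`a = [1, 2, 6]` → a = [1, 2, 6]
`b = list(a)` → b = [1, 2, 6]
`a.append(27)` → a = [1, 2, 6, 27]
`print(a)` → prints [1, 2, 6, 27]
`print(b)` → prints [1, 2, 6]

Answer:
[1, 2, 6, 27]
[1, 2, 6]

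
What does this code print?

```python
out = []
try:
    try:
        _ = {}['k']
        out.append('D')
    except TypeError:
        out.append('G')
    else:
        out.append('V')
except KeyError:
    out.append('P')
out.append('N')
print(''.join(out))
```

Execution trace: 'P' (outer except KeyError) → 'N' (after the try/except). Output: PN

Answer: PN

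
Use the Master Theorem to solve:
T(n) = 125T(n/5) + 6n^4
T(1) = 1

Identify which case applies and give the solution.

a=125, b=5, f(n)=6n^4. log_5(125) = 3. Since c=4 > 3 and the regularity condition holds (125(n/5)^4 = (125/5^4)n^4 with 125/5^4 < 1), Case 3 applies: T(n) = Θ(f(n)) = O(n^4).

Answer: O(n^4) - Case 3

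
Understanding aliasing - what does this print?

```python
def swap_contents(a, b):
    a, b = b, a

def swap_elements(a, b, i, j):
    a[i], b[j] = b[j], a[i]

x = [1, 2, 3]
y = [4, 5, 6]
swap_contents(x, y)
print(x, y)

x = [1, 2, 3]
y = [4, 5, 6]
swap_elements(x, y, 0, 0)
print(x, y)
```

Key concept: parameter rebinding vs mutation.
Step by step:
`x = [1, 2, 3]` → x = [1, 2, 3]
`y = [4, 5, 6]` → y = [4, 5, 6]
`swap_contents(x, y)` → no visible change to tracked variables
`print(x, y)` → prints [1, 2, 3] [4, 5, 6]
`x = [1, 2, 3]` → x = [1, 2, 3]
`y = [4, 5, 6]` → y = [4, 5, 6]
`swap_elements(x, y, 0, 0)` → x = [4, 2, 3]; y = [1, 5, 6]
`print(x, y)` → prints [4, 2, 3] [1, 5, 6]

Answer:
[1, 2, 3] [4, 5, 6]
[4, 2, 3] [1, 5, 6]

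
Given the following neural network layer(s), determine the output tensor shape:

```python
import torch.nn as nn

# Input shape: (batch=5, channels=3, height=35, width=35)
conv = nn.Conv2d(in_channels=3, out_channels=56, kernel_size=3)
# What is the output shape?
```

Input: (5, 3, 35, 35) -> Output: (5, 56, 33, 33)

Answer: (5, 56, 33, 33)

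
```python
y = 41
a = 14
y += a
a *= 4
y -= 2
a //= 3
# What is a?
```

Trace:
`y = 41` → y = 41
`a = 14` → a = 14
`y += a` → y = 55
`a *= 4` → a = 56
`y -= 2` → y = 53
`a //= 3` → a = 18
So a = 18

Answer: 18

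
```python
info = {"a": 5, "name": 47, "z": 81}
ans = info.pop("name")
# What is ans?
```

Trace:
`info = {"a": 5, "name": 47, "z": 81}` → info = {'a': 5, 'name': 47, 'z': 81}
`ans = info.pop("name")` → info = {'a': 5, 'z': 81}; ans = 47
So ans = 47

Answer: 47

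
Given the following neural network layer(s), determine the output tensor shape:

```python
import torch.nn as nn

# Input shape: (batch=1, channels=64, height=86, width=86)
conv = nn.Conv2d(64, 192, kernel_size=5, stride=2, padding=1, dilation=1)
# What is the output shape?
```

Input: (1, 64, 86, 86) -> Output: (1, 192, 42, 42)

Answer: (1, 192, 42, 42)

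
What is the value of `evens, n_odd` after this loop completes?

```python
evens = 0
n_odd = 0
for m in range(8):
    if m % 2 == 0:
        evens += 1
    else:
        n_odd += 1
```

Count evens and odds in range(8)
`evens, n_odd` takes the values: (0, 0) → (1, 0) → (1, 1) → (2, 1) → (2, 2) → (3, 2) → (3, 3) → (4, 3) → (4, 4)

Answer: 4, 4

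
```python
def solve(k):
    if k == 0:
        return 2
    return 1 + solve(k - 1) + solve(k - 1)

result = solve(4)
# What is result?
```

solve(k) = 1 + 2·solve(k-1), solve(0)=2. Closed form: (2+1)·2^4 - 1 = 47.

Answer: 47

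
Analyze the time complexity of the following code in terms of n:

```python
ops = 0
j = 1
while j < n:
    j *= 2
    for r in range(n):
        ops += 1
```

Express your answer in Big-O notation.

Each loop level contributes: log n × n. Multiplying the contributions gives O(n log n).

Answer: O(n log n)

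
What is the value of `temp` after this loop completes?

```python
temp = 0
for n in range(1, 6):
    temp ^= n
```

XOR of 1 to 5
`temp` takes the values: 0 → 1 → 3 → 0 → 4 → 1

Answer: 1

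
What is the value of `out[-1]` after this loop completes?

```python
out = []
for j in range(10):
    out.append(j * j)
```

Last element of squares 0 to 9
`out` takes the values: [] → [0] → [0, 1] → [0, 1, 4] → [0, 1, 4, 9] → [0, 1, 4, 9, 16] → [0, 1, 4, 9, 16, 25] → [0, 1, 4, 9, 16, 25, 36] → [0, 1, 4, 9, 16, 25, 36, 49] → [0, 1, 4, 9, 16, 25, 36, 49, 64] → [0, 1, 4, 9, 16, 25, 36, 49, 64, 81]
So `out[-1]` = 81

Answer: 81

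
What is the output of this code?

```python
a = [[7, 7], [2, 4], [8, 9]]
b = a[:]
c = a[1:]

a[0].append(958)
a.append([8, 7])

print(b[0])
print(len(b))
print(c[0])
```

Key concept: slice with nested mutation.
Step by step:
`a = [[7, 7], [2, 4], [8, 9]]` → a = [[7, 7], [2, 4], [8, 9]]
`b = a[:]` → b = [[7, 7], [2, 4], [8, 9]]
`c = a[1:]` → c = [[2, 4], [8, 9]]
`a[0].append(958)` → a = [[7, 7, 958], [2, 4], [8, 9]]; b = [[7, 7, 958], [2, 4], [8, 9]]
`a.append([8, 7])` → a = [[7, 7, 958], [2, 4], [8, 9], [8, 7]]
`print(b[0])` → prints [7, 7, 958]
`print(len(b))` → prints 3
`print(c[0])` → prints [2, 4]

Answer:
[7, 7, 958]
3
[2, 4]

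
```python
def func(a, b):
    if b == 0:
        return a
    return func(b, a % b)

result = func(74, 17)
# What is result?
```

func(74, 17) -> func(17, 6) -> func(6, 5) -> func(5, 1) -> func(1, 0) -> 1

Answer: 1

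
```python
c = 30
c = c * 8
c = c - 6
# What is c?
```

Trace:
`c = 30` → c = 30
`c = c * 8` → c = 240
`c = c - 6` → c = 234
So c = 234

Answer: 234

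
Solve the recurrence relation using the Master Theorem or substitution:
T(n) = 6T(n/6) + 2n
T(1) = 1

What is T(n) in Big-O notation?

By Master Theorem: a=6, b=6, f(n)=2n. Since log_6(6) = 1 and f(n) = Θ(n^1), Case 2 applies. T(n) = O(n log n).

Answer: O(n log n)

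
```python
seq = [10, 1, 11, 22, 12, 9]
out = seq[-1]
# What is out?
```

Trace:
`seq = [10, 1, 11, 22, 12, 9]` → seq = [10, 1, 11, 22, 12, 9]
`out = seq[-1]` → out = 9
So out = 9

Answer: 9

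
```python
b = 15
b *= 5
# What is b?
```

Trace:
`b = 15` → b = 15
`b *= 5` → b = 75
So b = 75

Answer: 75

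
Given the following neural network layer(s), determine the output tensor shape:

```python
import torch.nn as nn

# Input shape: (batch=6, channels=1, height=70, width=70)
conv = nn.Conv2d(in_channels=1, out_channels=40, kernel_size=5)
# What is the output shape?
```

Input: (6, 1, 70, 70) -> Output: (6, 40, 66, 66)

Answer: (6, 40, 66, 66)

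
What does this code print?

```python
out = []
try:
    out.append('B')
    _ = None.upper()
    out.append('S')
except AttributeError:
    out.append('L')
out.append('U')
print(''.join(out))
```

Execution trace: 'B' (try body) → 'L' (except AttributeError) → 'U' (after the try/except). Output: BLU

Answer: BLU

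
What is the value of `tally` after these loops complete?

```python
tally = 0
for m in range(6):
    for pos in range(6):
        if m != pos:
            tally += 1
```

6² - 6 (exclude diagonal)
`tally` takes the values: 0 → 1 → 2 → 3 → 4 → 5 → 6 → 7 → 8 → 9 → 10 → 11 → 12 → 13 → 14 → 15 → 16 → 17 → 18 → 19 → 20 → 21 → 22 → 23 → 24 → 25 → 26 → 27 → 28 → 29 → 30

Answer: 30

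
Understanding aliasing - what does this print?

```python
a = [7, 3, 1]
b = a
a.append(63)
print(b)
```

Key concept: basic list aliasing.
Step by step:
`a = [7, 3, 1]` → a = [7, 3, 1]
`b = a` → b = [7, 3, 1] (same object as a)
`a.append(63)` → a = [7, 3, 1, 63] (same object as b); b = [7, 3, 1, 63] (same object as a)
`print(b)` → prints [7, 3, 1, 63]

Answer: [7, 3, 1, 63]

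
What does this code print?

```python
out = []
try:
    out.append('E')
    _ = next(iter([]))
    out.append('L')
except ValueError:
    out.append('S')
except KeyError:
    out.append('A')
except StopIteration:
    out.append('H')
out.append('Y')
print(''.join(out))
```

Execution trace: 'E' (try body) → 'H' (except StopIteration) → 'Y' (after the try/except). Output: EHY

Answer: EHY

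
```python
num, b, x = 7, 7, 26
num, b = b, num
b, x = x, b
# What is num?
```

Trace:
`num, b, x = 7, 7, 26` → num = 7; b = 7; x = 26
`num, b = b, num` → num = 7; b = 7
`b, x = x, b` → b = 26; x = 7
So num = 7

Answer: 7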